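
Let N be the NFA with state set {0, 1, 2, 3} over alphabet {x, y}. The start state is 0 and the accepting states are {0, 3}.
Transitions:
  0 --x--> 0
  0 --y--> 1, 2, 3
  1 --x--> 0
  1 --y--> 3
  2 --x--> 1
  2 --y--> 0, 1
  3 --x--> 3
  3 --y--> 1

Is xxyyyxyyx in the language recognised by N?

accepted

Start: {0}
read x: {0}
read x: {0}
read y: {1, 2, 3}
read y: {0, 1, 3}
read y: {1, 2, 3}
read x: {0, 1, 3}
read y: {1, 2, 3}
read y: {0, 1, 3}
read x: {0, 3}
Reachable ∩ accepting = {0, 3} — nonempty.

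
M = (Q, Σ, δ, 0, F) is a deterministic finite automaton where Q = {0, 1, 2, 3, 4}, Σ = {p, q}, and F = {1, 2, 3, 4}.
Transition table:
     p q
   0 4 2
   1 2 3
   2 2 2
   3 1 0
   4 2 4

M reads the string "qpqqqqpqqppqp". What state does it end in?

0 --q--> 2
2 --p--> 2
2 --q--> 2
2 --q--> 2
2 --q--> 2
2 --q--> 2
2 --p--> 2
2 --q--> 2
2 --q--> 2
2 --p--> 2
2 --p--> 2
2 --q--> 2
2 --p--> 2

2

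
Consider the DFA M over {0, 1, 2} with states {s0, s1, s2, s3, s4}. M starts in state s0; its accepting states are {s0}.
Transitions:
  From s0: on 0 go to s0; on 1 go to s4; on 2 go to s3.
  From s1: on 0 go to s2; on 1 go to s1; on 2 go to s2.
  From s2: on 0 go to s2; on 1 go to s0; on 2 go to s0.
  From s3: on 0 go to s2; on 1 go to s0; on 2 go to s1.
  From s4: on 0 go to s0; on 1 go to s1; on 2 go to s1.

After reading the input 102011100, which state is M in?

s2

s0 --1--> s4
s4 --0--> s0
s0 --2--> s3
s3 --0--> s2
s2 --1--> s0
s0 --1--> s4
s4 --1--> s1
s1 --0--> s2
s2 --0--> s2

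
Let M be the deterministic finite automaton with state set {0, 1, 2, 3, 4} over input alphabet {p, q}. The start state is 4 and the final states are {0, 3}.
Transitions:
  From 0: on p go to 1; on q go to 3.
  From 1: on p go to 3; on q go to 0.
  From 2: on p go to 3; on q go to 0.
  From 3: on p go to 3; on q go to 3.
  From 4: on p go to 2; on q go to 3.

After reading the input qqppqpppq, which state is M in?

3

4 --q--> 3
3 --q--> 3
3 --p--> 3
3 --p--> 3
3 --q--> 3
3 --p--> 3
3 --p--> 3
3 --p--> 3
3 --q--> 3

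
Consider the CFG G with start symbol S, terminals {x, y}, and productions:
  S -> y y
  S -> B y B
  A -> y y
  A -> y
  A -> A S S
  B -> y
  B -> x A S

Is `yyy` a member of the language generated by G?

yes

S ⇒ ByB ⇒ yyB ⇒ yyy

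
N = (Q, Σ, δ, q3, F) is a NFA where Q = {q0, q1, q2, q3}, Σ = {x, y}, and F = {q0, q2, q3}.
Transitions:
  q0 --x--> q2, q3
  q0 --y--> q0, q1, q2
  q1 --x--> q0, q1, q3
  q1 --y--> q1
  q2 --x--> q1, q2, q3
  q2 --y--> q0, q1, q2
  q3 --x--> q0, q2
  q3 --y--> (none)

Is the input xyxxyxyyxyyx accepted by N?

accepted

Start: {q3}
read x: {q0, q2}
read y: {q0, q1, q2}
read x: {q0, q1, q2, q3}
read x: {q0, q1, q2, q3}
read y: {q0, q1, q2}
read x: {q0, q1, q2, q3}
read y: {q0, q1, q2}
read y: {q0, q1, q2}
read x: {q0, q1, q2, q3}
read y: {q0, q1, q2}
read y: {q0, q1, q2}
read x: {q0, q1, q2, q3}
Reachable ∩ accepting = {q0, q2, q3} — nonempty.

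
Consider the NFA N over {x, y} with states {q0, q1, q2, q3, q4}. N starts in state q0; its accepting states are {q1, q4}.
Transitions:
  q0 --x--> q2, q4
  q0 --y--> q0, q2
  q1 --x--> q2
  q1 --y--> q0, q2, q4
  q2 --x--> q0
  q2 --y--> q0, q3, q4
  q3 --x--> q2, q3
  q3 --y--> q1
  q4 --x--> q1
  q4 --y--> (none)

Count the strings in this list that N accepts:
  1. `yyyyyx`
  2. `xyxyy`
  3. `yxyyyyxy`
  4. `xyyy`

`yyyyyx`: accepted
`xyxyy`: accepted
`yxyyyyxy`: accepted
`xyyy`: accepted

4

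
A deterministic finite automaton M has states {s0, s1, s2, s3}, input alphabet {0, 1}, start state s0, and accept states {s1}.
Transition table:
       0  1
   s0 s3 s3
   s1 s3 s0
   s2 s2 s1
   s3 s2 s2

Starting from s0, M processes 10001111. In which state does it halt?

s2

s0 --1--> s3
s3 --0--> s2
s2 --0--> s2
s2 --0--> s2
s2 --1--> s1
s1 --1--> s0
s0 --1--> s3
s3 --1--> s2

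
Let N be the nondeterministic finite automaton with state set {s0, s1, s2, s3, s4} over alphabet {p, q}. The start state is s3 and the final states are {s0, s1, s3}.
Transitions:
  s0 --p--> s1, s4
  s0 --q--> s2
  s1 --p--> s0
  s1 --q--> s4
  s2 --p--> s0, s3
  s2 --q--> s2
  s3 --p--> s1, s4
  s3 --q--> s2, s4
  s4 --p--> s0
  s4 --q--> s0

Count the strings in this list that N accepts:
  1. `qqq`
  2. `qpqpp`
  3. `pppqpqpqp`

`qqq`: rejected
`qpqpp`: accepted
`pppqpqpqp`: accepted

2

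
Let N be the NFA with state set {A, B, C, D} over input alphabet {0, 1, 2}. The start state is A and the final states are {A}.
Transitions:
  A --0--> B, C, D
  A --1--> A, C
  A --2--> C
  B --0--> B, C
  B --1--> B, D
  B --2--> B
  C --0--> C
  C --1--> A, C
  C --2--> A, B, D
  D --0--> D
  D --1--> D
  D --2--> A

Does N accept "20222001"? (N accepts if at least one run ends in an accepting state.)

accepted

Start: {A}
read 2: {C}
read 0: {C}
read 2: {A, B, D}
read 2: {A, B, C}
read 2: {A, B, C, D}
read 0: {B, C, D}
read 0: {B, C, D}
read 1: {A, B, C, D}
Reachable ∩ accepting = {A} — nonempty.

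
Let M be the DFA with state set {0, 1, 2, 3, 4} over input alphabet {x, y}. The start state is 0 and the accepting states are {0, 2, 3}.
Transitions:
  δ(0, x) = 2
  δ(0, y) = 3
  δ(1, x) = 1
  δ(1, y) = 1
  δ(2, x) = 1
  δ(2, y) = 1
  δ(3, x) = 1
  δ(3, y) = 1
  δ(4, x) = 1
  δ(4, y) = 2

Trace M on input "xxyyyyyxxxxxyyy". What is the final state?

1

0 --x--> 2
2 --x--> 1
1 --y--> 1
1 --y--> 1
1 --y--> 1
1 --y--> 1
1 --y--> 1
1 --x--> 1
1 --x--> 1
1 --x--> 1
1 --x--> 1
1 --x--> 1
1 --y--> 1
1 --y--> 1
1 --y--> 1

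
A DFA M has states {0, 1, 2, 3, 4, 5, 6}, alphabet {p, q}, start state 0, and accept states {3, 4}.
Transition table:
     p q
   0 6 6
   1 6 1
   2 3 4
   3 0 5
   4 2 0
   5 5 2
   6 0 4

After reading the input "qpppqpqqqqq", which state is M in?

0 --q--> 6
6 --p--> 0
0 --p--> 6
6 --p--> 0
0 --q--> 6
6 --p--> 0
0 --q--> 6
6 --q--> 4
4 --q--> 0
0 --q--> 6
6 --q--> 4

4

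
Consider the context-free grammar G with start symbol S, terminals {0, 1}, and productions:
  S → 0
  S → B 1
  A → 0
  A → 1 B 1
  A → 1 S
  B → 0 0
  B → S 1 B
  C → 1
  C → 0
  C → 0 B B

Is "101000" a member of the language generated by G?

no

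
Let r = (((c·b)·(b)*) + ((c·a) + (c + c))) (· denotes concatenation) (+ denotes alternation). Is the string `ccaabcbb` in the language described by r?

Neither ((c·b)·(b)*) nor ((c·a)+(c+c)) matches ccaabcbb.

no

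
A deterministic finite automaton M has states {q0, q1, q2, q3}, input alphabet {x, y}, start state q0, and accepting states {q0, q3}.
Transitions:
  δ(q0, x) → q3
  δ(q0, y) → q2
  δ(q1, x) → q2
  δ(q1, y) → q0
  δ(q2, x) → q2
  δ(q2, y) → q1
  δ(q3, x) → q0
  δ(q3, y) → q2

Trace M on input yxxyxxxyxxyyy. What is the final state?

q2

q0 --y--> q2
q2 --x--> q2
q2 --x--> q2
q2 --y--> q1
q1 --x--> q2
q2 --x--> q2
q2 --x--> q2
q2 --y--> q1
q1 --x--> q2
q2 --x--> q2
q2 --y--> q1
q1 --y--> q0
q0 --y--> q2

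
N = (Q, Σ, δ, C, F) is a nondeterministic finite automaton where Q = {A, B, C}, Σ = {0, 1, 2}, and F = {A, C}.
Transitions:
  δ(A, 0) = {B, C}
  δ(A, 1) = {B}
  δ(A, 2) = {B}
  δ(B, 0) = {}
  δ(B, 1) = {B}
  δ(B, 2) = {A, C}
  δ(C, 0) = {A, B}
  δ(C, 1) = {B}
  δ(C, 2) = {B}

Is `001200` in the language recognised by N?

accepted

Start: {C}
read 0: {A, B}
read 0: {B, C}
read 1: {B}
read 2: {A, C}
read 0: {A, B, C}
read 0: {A, B, C}
Reachable ∩ accepting = {A, C} — nonempty.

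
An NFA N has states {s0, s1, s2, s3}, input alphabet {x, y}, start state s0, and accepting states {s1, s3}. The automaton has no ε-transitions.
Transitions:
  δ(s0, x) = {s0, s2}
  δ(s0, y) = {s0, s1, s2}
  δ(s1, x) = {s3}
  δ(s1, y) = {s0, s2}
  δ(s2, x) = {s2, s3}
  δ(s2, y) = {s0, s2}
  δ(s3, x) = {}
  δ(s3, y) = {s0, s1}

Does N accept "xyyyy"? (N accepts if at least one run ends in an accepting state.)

accepted

Start: {s0}
read x: {s0, s2}
read y: {s0, s1, s2}
read y: {s0, s1, s2}
read y: {s0, s1, s2}
read y: {s0, s1, s2}
Reachable ∩ accepting = {s1} — nonempty.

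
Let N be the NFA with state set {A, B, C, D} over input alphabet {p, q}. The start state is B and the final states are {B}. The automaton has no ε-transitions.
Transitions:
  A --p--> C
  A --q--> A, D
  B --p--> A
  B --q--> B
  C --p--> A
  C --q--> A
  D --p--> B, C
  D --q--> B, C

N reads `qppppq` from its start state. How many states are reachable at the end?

Start: {B}
read q: {B}
read p: {A}
read p: {C}
read p: {A}
read p: {C}
read q: {A}
Final reachable set {A} has 1 state.

1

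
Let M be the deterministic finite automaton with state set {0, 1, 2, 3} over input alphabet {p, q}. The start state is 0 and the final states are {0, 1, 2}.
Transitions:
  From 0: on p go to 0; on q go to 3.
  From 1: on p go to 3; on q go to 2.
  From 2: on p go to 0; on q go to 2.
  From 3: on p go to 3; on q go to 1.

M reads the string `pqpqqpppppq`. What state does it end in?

3

0 --p--> 0
0 --q--> 3
3 --p--> 3
3 --q--> 1
1 --q--> 2
2 --p--> 0
0 --p--> 0
0 --p--> 0
0 --p--> 0
0 --p--> 0
0 --q--> 3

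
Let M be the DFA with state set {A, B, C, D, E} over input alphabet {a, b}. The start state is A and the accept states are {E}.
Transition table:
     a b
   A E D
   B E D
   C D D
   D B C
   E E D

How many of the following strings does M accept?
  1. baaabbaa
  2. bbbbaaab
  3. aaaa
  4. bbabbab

baaabbaa: rejected
bbbbaaab: rejected
aaaa: accepted
bbabbab: rejected

1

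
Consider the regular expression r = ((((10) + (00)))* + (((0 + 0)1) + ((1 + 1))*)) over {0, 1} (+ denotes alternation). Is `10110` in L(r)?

Neither (((10)+(00)))* nor (((0+0)1)+((1+1))*) matches 10110.

no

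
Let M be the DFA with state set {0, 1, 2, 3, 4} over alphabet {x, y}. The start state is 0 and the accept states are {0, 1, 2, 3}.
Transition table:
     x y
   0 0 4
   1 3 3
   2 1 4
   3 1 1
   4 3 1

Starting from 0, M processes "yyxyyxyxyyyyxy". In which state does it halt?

1

0 --y--> 4
4 --y--> 1
1 --x--> 3
3 --y--> 1
1 --y--> 3
3 --x--> 1
1 --y--> 3
3 --x--> 1
1 --y--> 3
3 --y--> 1
1 --y--> 3
3 --y--> 1
1 --x--> 3
3 --y--> 1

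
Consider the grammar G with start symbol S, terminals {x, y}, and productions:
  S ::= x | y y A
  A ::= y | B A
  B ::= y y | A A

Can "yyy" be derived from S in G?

yes

S ⇒ yyA ⇒ yyy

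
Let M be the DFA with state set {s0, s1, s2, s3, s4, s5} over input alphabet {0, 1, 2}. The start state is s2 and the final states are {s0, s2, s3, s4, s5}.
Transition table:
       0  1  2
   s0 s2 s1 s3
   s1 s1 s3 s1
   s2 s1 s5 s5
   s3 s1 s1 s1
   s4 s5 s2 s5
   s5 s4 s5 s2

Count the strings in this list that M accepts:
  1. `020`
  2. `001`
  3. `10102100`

`020`: rejected
`001`: accepted
`10102100`: rejected

1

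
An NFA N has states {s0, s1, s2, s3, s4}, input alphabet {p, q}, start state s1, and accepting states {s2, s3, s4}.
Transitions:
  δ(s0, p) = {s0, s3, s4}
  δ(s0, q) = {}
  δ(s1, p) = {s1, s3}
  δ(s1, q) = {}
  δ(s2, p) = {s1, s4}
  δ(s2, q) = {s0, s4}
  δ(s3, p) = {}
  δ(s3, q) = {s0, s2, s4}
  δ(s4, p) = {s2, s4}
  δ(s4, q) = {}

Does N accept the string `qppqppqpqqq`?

Start: {s1}
read q: {}
The reachable set is empty and stays empty for the remaining 10 symbols.
Reachable ∩ accepting = {} — empty.

rejected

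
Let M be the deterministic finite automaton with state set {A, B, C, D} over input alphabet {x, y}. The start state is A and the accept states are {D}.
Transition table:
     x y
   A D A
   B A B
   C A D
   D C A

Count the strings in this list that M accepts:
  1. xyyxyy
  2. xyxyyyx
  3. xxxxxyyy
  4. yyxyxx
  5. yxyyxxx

1

xyyxyy: rejected
xyxyyyx: accepted
xxxxxyyy: rejected
yyxyxx: rejected
yxyyxxx: rejected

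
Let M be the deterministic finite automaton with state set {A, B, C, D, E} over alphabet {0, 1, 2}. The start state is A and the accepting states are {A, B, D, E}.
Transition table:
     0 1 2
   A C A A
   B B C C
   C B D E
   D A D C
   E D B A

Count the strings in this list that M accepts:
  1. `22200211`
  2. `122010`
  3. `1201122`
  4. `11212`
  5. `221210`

`22200211`: accepted
`122010`: accepted
`1201122`: accepted
`11212`: accepted
`221210`: rejected

4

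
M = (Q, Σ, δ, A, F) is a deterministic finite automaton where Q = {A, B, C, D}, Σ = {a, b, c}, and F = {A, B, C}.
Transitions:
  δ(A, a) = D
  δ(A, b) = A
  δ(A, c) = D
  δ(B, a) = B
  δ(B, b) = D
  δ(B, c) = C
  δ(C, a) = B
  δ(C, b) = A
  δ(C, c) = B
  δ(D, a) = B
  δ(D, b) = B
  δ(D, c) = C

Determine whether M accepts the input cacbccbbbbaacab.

A --c--> D
D --a--> B
B --c--> C
C --b--> A
A --c--> D
D --c--> C
C --b--> A
A --b--> A
A --b--> A
A --b--> A
A --a--> D
D --a--> B
B --c--> C
C --a--> B
B --b--> D
End in state D, which is not an accepting state.

rejected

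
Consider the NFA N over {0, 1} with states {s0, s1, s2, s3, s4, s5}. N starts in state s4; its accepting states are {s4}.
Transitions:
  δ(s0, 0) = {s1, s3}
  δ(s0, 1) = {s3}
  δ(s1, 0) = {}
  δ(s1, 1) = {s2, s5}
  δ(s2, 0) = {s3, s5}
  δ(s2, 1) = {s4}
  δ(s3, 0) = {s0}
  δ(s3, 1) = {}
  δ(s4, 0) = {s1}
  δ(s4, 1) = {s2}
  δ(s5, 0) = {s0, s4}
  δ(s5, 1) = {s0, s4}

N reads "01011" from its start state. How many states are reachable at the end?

3

Start: {s4}
read 0: {s1}
read 1: {s2, s5}
read 0: {s0, s3, s4, s5}
read 1: {s0, s2, s3, s4}
read 1: {s2, s3, s4}
Final reachable set {s2, s3, s4} has 3 states.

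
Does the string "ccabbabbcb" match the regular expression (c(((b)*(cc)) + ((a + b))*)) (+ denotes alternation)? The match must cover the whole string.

no

No split of ccabbabbcb into u·v has c matching u and (((b)*(cc))+((a+b))*) matching v.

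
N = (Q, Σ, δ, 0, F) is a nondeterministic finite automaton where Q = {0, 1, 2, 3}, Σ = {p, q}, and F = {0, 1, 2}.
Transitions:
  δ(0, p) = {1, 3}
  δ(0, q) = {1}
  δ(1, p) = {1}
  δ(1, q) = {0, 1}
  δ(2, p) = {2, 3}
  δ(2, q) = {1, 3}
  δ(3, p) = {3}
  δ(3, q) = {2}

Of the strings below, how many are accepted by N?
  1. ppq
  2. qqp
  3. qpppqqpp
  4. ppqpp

ppq: accepted
qqp: accepted
qpppqqpp: accepted
ppqpp: accepted

4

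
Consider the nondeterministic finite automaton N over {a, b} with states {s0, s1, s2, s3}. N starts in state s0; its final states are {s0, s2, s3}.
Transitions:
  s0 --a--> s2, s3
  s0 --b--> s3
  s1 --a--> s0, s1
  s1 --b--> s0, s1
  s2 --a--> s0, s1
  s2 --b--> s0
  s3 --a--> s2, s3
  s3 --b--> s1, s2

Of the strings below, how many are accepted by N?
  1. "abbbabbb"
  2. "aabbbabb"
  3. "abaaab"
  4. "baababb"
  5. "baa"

"abbbabbb": accepted
"aabbbabb": accepted
"abaaab": accepted
"baababb": accepted
"baa": accepted

5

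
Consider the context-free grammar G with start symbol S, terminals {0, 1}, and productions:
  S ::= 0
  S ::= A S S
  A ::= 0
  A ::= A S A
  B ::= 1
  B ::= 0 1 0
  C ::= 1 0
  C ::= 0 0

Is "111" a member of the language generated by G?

no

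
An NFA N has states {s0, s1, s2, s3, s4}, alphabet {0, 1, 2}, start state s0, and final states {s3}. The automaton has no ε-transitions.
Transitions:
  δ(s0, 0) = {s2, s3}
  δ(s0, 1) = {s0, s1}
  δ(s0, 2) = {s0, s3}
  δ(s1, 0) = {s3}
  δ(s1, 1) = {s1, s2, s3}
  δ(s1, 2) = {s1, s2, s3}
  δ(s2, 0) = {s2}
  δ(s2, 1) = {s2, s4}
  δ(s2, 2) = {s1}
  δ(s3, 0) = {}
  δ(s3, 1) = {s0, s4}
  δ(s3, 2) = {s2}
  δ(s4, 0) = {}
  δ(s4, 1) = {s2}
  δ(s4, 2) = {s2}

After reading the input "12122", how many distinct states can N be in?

Start: {s0}
read 1: {s0, s1}
read 2: {s0, s1, s2, s3}
read 1: {s0, s1, s2, s3, s4}
read 2: {s0, s1, s2, s3}
read 2: {s0, s1, s2, s3}
Final reachable set {s0, s1, s2, s3} has 4 states.

4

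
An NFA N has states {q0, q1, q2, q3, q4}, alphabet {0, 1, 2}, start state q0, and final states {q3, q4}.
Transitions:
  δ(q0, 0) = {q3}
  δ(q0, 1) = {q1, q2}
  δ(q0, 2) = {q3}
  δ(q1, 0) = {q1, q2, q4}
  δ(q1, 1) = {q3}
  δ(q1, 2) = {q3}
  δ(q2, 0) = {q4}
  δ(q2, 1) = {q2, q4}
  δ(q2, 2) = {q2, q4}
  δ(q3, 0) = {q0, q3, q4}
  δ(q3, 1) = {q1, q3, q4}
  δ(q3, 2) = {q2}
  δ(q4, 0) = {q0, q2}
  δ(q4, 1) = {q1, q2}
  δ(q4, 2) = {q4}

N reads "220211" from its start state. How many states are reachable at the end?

Start: {q0}
read 2: {q3}
read 2: {q2}
read 0: {q4}
read 2: {q4}
read 1: {q1, q2}
read 1: {q2, q3, q4}
Final reachable set {q2, q3, q4} has 3 states.

3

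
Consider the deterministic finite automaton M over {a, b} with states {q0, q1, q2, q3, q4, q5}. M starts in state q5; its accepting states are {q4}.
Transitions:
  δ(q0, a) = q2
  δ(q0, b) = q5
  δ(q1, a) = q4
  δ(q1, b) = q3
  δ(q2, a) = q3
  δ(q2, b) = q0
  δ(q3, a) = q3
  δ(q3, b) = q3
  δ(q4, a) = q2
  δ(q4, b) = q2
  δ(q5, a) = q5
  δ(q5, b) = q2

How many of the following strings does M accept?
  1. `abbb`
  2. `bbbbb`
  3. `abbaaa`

0

`abbb`: rejected
`bbbbb`: rejected
`abbaaa`: rejected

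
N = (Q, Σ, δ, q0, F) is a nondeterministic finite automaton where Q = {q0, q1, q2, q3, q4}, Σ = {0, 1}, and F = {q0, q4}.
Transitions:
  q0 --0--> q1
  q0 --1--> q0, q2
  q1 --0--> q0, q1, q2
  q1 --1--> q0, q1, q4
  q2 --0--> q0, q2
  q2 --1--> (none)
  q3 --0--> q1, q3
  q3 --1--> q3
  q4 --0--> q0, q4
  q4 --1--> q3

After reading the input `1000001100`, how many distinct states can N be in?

5

Start: {q0}
read 1: {q0, q2}
read 0: {q0, q1, q2}
read 0: {q0, q1, q2}
read 0: {q0, q1, q2}
read 0: {q0, q1, q2}
read 0: {q0, q1, q2}
read 1: {q0, q1, q2, q4}
read 1: {q0, q1, q2, q3, q4}
read 0: {q0, q1, q2, q3, q4}
read 0: {q0, q1, q2, q3, q4}
Final reachable set {q0, q1, q2, q3, q4} has 5 states.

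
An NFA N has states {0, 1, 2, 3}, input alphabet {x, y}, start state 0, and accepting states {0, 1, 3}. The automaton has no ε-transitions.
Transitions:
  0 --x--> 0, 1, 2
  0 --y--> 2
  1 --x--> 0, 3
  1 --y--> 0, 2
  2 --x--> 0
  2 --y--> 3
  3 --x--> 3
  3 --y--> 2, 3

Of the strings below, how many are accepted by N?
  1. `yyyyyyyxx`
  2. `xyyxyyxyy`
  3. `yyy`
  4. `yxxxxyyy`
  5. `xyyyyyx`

5

`yyyyyyyxx`: accepted
`xyyxyyxyy`: accepted
`yyy`: accepted
`yxxxxyyy`: accepted
`xyyyyyx`: accepted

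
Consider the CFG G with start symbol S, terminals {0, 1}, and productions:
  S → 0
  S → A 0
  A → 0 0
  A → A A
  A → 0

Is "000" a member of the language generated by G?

S ⇒ A0 ⇒ 000

yes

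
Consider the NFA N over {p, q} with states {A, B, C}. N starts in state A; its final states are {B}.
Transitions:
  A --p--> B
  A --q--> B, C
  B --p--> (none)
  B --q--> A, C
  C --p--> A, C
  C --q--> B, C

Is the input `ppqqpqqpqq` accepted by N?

Start: {A}
read p: {B}
read p: {}
The reachable set is empty and stays empty for the remaining 8 symbols.
Reachable ∩ accepting = {} — empty.

rejected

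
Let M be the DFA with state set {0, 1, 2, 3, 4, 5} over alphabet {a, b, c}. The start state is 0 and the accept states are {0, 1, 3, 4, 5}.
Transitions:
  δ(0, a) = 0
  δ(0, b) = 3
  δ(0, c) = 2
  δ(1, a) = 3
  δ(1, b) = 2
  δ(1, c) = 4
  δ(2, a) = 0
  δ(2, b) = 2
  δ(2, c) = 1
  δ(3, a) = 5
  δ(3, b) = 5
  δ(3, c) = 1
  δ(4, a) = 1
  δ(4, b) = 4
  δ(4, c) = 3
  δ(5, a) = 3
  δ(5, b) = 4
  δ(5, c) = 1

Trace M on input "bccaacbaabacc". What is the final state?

4

0 --b--> 3
3 --c--> 1
1 --c--> 4
4 --a--> 1
1 --a--> 3
3 --c--> 1
1 --b--> 2
2 --a--> 0
0 --a--> 0
0 --b--> 3
3 --a--> 5
5 --c--> 1
1 --c--> 4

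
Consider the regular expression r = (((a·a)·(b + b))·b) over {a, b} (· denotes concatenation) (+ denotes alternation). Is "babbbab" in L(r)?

no

No split of babbbab into u·v has ((a·a)·(b+b)) matching u and b matching v.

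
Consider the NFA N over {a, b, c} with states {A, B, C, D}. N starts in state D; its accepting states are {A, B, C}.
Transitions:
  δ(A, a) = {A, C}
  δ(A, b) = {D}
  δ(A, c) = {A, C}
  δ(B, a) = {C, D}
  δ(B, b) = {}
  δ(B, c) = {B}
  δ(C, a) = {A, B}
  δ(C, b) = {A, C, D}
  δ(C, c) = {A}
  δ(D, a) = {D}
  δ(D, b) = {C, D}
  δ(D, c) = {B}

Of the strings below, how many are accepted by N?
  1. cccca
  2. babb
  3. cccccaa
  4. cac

cccca: accepted
babb: accepted
cccccaa: accepted
cac: accepted

4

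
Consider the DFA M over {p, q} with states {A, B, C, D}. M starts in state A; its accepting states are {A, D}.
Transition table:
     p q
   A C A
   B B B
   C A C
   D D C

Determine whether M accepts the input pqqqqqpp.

rejected

A --p--> C
C --q--> C
C --q--> C
C --q--> C
C --q--> C
C --q--> C
C --p--> A
A --p--> C
End in state C, which is not an accepting state.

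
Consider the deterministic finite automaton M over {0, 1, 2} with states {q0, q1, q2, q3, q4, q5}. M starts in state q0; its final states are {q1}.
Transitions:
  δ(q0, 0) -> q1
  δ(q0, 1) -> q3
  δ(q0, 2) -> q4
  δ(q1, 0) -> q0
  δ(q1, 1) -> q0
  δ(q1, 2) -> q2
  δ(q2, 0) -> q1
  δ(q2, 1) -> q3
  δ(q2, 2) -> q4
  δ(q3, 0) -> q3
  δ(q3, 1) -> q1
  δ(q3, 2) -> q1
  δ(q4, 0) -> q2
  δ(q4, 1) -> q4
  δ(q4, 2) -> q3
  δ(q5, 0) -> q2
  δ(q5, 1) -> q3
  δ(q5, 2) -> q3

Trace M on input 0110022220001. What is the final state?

q1

q0 --0--> q1
q1 --1--> q0
q0 --1--> q3
q3 --0--> q3
q3 --0--> q3
q3 --2--> q1
q1 --2--> q2
q2 --2--> q4
q4 --2--> q3
q3 --0--> q3
q3 --0--> q3
q3 --0--> q3
q3 --1--> q1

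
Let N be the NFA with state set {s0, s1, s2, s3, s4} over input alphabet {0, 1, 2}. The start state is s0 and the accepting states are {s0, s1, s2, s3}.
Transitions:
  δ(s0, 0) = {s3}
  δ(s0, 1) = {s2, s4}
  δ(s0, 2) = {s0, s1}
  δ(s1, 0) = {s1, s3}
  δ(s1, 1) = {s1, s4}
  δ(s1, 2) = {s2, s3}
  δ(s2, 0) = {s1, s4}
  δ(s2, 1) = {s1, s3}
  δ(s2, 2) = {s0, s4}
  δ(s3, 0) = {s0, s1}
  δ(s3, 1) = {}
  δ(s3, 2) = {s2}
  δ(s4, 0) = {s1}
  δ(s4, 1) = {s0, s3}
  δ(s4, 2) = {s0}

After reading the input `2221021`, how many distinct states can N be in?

4

Start: {s0}
read 2: {s0, s1}
read 2: {s0, s1, s2, s3}
read 2: {s0, s1, s2, s3, s4}
read 1: {s0, s1, s2, s3, s4}
read 0: {s0, s1, s3, s4}
read 2: {s0, s1, s2, s3}
read 1: {s1, s2, s3, s4}
Final reachable set {s1, s2, s3, s4} has 4 states.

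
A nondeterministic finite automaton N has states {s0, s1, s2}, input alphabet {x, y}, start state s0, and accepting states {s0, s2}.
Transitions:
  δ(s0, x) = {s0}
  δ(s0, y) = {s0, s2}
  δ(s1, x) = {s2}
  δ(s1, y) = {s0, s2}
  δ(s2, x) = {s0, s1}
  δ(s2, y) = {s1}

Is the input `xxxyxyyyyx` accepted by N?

Start: {s0}
read x: {s0}
read x: {s0}
read x: {s0}
read y: {s0, s2}
read x: {s0, s1}
read y: {s0, s2}
read y: {s0, s1, s2}
read y: {s0, s1, s2}
read y: {s0, s1, s2}
read x: {s0, s1, s2}
Reachable ∩ accepting = {s0, s2} — nonempty.

accepted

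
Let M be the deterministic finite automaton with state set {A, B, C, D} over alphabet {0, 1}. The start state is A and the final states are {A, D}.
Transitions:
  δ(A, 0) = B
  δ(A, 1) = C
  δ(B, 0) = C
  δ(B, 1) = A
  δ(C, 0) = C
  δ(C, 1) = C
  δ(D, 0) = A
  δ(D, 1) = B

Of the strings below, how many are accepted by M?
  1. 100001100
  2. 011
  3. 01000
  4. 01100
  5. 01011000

0

100001100: rejected
011: rejected
01000: rejected
01100: rejected
01011000: rejected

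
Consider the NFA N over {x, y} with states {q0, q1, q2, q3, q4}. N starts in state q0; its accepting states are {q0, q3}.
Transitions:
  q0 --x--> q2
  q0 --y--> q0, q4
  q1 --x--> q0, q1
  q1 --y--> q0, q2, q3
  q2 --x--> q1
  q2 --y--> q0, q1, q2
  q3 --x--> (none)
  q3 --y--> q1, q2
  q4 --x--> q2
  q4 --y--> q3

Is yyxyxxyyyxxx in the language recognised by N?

Start: {q0}
read y: {q0, q4}
read y: {q0, q3, q4}
read x: {q2}
read y: {q0, q1, q2}
read x: {q0, q1, q2}
read x: {q0, q1, q2}
read y: {q0, q1, q2, q3, q4}
read y: {q0, q1, q2, q3, q4}
read y: {q0, q1, q2, q3, q4}
read x: {q0, q1, q2}
read x: {q0, q1, q2}
read x: {q0, q1, q2}
Reachable ∩ accepting = {q0} — nonempty.

accepted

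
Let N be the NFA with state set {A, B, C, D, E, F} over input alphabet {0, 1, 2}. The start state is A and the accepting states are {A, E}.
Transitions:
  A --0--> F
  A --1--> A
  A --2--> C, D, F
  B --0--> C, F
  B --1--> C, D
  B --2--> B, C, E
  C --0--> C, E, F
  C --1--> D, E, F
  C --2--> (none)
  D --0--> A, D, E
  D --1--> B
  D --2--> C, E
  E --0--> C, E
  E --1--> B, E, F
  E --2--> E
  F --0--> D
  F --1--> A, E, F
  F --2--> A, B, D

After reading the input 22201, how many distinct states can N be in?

5

Start: {A}
read 2: {C, D, F}
read 2: {A, B, C, D, E}
read 2: {B, C, D, E, F}
read 0: {A, C, D, E, F}
read 1: {A, B, D, E, F}
Final reachable set {A, B, D, E, F} has 5 states.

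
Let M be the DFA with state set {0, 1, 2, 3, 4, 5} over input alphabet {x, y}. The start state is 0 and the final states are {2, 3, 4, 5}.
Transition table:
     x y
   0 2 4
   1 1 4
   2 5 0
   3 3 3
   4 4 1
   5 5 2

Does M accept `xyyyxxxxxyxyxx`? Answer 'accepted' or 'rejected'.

rejected

0 --x--> 2
2 --y--> 0
0 --y--> 4
4 --y--> 1
1 --x--> 1
1 --x--> 1
1 --x--> 1
1 --x--> 1
1 --x--> 1
1 --y--> 4
4 --x--> 4
4 --y--> 1
1 --x--> 1
1 --x--> 1
End in state 1, which is not an accepting state.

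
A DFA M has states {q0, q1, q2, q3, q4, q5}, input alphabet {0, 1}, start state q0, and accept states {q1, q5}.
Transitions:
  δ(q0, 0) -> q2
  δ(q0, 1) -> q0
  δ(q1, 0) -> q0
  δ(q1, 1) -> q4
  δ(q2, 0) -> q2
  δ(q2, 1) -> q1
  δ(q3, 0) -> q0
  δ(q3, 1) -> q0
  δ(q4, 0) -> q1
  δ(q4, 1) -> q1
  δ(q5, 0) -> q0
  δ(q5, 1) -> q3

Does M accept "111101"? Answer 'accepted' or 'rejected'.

q0 --1--> q0
q0 --1--> q0
q0 --1--> q0
q0 --1--> q0
q0 --0--> q2
q2 --1--> q1
End in state q1, which is an accepting state.

accepted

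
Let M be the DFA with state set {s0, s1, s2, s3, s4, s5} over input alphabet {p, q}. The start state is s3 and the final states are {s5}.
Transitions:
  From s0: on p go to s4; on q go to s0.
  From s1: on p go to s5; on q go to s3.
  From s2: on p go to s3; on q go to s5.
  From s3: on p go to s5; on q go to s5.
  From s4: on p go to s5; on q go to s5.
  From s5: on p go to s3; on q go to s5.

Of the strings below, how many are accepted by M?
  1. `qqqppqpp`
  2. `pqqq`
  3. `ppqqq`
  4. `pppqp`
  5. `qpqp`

`qqqppqpp`: accepted
`pqqq`: accepted
`ppqqq`: accepted
`pppqp`: rejected
`qpqp`: rejected

3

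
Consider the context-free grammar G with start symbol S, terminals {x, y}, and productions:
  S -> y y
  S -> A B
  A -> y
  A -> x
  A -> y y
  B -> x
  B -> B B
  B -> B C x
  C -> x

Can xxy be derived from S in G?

no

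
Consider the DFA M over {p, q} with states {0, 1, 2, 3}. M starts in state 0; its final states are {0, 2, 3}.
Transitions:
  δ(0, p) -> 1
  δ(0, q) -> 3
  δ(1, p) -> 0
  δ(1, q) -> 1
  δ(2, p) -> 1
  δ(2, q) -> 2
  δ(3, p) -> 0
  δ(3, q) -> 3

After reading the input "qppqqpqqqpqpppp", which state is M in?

0 --q--> 3
3 --p--> 0
0 --p--> 1
1 --q--> 1
1 --q--> 1
1 --p--> 0
0 --q--> 3
3 --q--> 3
3 --q--> 3
3 --p--> 0
0 --q--> 3
3 --p--> 0
0 --p--> 1
1 --p--> 0
0 --p--> 1

1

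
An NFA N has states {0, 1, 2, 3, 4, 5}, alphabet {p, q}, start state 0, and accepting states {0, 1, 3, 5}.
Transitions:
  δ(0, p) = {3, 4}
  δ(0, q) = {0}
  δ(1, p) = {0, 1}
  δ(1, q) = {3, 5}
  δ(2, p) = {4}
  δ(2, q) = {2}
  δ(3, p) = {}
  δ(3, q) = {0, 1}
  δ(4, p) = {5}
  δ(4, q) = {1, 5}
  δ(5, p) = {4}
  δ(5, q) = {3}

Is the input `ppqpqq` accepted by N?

rejected

Start: {0}
read p: {3, 4}
read p: {5}
read q: {3}
read p: {}
The reachable set is empty and stays empty for the remaining 2 symbols.
Reachable ∩ accepting = {} — empty.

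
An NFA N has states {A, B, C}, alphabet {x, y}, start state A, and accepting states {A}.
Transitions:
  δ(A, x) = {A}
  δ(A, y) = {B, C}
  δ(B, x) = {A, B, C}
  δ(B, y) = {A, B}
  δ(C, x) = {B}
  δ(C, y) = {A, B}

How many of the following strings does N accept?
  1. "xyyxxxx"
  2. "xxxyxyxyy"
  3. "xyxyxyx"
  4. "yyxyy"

4

"xyyxxxx": accepted
"xxxyxyxyy": accepted
"xyxyxyx": accepted
"yyxyy": accepted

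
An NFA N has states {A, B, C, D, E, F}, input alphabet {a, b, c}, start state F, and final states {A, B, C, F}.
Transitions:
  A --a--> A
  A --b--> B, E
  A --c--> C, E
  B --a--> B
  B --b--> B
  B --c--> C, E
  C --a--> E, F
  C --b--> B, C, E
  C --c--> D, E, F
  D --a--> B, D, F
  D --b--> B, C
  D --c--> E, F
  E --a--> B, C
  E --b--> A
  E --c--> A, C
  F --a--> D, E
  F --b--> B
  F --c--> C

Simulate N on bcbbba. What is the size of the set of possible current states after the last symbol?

Start: {F}
read b: {B}
read c: {C, E}
read b: {A, B, C, E}
read b: {A, B, C, E}
read b: {A, B, C, E}
read a: {A, B, C, E, F}
Final reachable set {A, B, C, E, F} has 5 states.

5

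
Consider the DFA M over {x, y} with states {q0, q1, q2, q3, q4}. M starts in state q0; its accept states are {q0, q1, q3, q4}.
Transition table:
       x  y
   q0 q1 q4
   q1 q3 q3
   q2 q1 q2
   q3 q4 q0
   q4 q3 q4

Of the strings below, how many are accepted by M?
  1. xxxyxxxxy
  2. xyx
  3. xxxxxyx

xxxyxxxxy: accepted
xyx: accepted
xxxxxyx: accepted

3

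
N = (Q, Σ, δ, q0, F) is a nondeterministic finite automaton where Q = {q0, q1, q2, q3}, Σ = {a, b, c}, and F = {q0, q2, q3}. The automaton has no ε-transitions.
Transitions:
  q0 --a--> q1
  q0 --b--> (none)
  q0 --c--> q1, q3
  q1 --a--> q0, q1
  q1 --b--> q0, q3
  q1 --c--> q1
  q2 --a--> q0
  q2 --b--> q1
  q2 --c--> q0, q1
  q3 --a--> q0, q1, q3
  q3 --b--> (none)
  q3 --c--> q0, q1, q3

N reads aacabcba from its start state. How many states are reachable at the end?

3

Start: {q0}
read a: {q1}
read a: {q0, q1}
read c: {q1, q3}
read a: {q0, q1, q3}
read b: {q0, q3}
read c: {q0, q1, q3}
read b: {q0, q3}
read a: {q0, q1, q3}
Final reachable set {q0, q1, q3} has 3 states.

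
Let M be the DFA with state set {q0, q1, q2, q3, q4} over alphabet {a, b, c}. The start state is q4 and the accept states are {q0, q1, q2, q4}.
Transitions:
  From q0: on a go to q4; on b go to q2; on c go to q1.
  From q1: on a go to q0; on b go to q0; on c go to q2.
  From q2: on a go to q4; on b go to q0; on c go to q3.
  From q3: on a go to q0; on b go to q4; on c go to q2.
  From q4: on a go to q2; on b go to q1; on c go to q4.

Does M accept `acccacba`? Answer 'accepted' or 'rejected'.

q4 --a--> q2
q2 --c--> q3
q3 --c--> q2
q2 --c--> q3
q3 --a--> q0
q0 --c--> q1
q1 --b--> q0
q0 --a--> q4
End in state q4, which is an accepting state.

accepted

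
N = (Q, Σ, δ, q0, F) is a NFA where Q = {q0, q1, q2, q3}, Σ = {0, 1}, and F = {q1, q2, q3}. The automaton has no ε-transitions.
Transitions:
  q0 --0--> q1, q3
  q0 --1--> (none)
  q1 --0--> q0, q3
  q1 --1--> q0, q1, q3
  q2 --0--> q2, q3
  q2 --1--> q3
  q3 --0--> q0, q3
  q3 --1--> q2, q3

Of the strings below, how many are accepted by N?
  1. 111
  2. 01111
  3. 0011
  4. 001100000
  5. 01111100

4

111: rejected
01111: accepted
0011: accepted
001100000: accepted
01111100: accepted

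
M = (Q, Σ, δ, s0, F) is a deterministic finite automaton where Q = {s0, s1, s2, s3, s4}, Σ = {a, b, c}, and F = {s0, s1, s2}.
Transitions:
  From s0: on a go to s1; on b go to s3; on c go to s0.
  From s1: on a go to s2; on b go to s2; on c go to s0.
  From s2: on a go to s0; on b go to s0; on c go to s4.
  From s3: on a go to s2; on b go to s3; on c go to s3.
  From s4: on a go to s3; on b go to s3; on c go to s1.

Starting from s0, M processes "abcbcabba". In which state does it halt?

s2

s0 --a--> s1
s1 --b--> s2
s2 --c--> s4
s4 --b--> s3
s3 --c--> s3
s3 --a--> s2
s2 --b--> s0
s0 --b--> s3
s3 --a--> s2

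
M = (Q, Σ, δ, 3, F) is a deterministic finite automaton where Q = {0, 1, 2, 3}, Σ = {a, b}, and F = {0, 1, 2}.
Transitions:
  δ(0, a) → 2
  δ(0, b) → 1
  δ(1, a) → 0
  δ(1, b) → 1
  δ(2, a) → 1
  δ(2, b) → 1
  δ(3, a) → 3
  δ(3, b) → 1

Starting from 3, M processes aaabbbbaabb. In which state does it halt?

3 --a--> 3
3 --a--> 3
3 --a--> 3
3 --b--> 1
1 --b--> 1
1 --b--> 1
1 --b--> 1
1 --a--> 0
0 --a--> 2
2 --b--> 1
1 --b--> 1

1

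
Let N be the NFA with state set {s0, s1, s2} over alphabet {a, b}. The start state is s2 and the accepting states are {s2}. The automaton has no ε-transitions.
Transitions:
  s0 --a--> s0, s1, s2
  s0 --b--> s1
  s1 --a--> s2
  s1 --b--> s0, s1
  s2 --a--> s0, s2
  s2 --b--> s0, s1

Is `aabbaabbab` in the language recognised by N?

rejected

Start: {s2}
read a: {s0, s2}
read a: {s0, s1, s2}
read b: {s0, s1}
read b: {s0, s1}
read a: {s0, s1, s2}
read a: {s0, s1, s2}
read b: {s0, s1}
read b: {s0, s1}
read a: {s0, s1, s2}
read b: {s0, s1}
Reachable ∩ accepting = {} — empty.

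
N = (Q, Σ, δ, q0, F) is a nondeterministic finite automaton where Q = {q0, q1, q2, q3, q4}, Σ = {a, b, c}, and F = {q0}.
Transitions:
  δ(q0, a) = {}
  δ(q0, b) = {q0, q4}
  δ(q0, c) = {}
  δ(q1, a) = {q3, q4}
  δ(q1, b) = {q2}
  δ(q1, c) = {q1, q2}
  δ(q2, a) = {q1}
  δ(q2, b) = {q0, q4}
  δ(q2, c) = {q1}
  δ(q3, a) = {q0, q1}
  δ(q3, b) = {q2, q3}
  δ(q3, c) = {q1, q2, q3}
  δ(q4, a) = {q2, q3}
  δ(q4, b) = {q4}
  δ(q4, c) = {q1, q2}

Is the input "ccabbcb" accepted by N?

Start: {q0}
read c: {}
The reachable set is empty and stays empty for the remaining 6 symbols.
Reachable ∩ accepting = {} — empty.

rejected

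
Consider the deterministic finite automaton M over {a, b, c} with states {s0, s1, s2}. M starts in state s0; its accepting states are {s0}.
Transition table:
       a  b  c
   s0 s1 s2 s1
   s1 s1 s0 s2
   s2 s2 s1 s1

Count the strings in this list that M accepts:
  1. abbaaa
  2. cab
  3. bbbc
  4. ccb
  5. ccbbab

abbaaa: rejected
cab: accepted
bbbc: rejected
ccb: rejected
ccbbab: accepted

2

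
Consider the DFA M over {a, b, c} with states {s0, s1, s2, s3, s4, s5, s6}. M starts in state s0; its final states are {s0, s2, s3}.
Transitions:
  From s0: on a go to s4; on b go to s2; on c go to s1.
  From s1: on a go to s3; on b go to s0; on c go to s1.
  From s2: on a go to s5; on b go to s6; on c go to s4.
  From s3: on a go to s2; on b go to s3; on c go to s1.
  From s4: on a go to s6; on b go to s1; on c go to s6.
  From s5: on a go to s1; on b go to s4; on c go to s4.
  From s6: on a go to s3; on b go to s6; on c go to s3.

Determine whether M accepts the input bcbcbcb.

accepted

s0 --b--> s2
s2 --c--> s4
s4 --b--> s1
s1 --c--> s1
s1 --b--> s0
s0 --c--> s1
s1 --b--> s0
End in state s0, which is an accepting state.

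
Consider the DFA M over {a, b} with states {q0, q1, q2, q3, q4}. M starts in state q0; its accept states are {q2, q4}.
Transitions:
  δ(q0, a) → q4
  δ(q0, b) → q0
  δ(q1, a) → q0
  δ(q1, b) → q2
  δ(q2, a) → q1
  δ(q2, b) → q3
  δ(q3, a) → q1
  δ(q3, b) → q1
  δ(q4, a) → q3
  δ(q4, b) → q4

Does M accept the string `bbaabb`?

accepted

q0 --b--> q0
q0 --b--> q0
q0 --a--> q4
q4 --a--> q3
q3 --b--> q1
q1 --b--> q2
End in state q2, which is an accepting state.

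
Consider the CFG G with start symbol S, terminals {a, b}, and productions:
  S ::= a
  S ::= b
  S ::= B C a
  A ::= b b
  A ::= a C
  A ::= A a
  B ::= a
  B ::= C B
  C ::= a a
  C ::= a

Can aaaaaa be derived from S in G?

S ⇒ BCa ⇒ CBCa ⇒ aBCa ⇒ aCBCa ⇒ aaBCa ⇒ aaCBCa ⇒ aaaBCa ⇒ aaaaCa ⇒ aaaaaa

yes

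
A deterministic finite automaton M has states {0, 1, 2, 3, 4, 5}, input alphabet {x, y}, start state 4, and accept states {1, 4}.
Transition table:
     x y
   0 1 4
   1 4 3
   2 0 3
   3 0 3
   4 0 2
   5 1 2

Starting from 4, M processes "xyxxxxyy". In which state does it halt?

2

4 --x--> 0
0 --y--> 4
4 --x--> 0
0 --x--> 1
1 --x--> 4
4 --x--> 0
0 --y--> 4
4 --y--> 2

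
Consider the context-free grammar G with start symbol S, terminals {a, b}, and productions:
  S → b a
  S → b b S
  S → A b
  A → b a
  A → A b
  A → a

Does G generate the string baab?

no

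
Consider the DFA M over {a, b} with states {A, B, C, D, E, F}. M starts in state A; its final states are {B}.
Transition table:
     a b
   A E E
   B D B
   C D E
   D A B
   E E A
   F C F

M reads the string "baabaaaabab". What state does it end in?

A

A --b--> E
E --a--> E
E --a--> E
E --b--> A
A --a--> E
E --a--> E
E --a--> E
E --a--> E
E --b--> A
A --a--> E
E --b--> A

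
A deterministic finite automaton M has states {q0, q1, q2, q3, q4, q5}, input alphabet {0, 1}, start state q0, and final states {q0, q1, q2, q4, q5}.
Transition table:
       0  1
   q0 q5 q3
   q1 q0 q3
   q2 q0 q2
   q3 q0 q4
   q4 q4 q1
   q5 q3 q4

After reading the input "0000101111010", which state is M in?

q0

q0 --0--> q5
q5 --0--> q3
q3 --0--> q0
q0 --0--> q5
q5 --1--> q4
q4 --0--> q4
q4 --1--> q1
q1 --1--> q3
q3 --1--> q4
q4 --1--> q1
q1 --0--> q0
q0 --1--> q3
q3 --0--> q0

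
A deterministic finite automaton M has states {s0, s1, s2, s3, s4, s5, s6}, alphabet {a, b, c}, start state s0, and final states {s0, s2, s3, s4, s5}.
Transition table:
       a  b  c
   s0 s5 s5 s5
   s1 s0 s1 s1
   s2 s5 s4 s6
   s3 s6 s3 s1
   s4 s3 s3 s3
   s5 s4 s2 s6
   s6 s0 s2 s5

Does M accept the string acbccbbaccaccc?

accepted

s0 --a--> s5
s5 --c--> s6
s6 --b--> s2
s2 --c--> s6
s6 --c--> s5
s5 --b--> s2
s2 --b--> s4
s4 --a--> s3
s3 --c--> s1
s1 --c--> s1
s1 --a--> s0
s0 --c--> s5
s5 --c--> s6
s6 --c--> s5
End in state s5, which is an accepting state.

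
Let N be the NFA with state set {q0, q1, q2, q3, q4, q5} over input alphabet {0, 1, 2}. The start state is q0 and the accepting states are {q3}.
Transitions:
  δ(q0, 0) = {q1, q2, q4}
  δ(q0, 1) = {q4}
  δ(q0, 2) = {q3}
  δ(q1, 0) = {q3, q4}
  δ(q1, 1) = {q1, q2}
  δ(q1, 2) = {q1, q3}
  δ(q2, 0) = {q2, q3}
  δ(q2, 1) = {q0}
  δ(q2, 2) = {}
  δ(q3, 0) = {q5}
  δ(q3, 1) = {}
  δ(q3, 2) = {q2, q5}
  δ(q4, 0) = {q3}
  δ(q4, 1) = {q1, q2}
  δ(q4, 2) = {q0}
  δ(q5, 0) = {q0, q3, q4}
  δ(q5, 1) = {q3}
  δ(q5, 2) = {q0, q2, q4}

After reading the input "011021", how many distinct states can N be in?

5

Start: {q0}
read 0: {q1, q2, q4}
read 1: {q0, q1, q2}
read 1: {q0, q1, q2, q4}
read 0: {q1, q2, q3, q4}
read 2: {q0, q1, q2, q3, q5}
read 1: {q0, q1, q2, q3, q4}
Final reachable set {q0, q1, q2, q3, q4} has 5 states.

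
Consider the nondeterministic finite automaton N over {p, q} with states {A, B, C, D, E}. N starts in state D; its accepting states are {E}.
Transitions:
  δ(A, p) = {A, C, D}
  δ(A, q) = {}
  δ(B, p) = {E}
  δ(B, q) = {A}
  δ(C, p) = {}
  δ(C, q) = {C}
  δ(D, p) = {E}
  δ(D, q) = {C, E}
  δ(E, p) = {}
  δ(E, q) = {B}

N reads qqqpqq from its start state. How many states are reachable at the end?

2

Start: {D}
read q: {C, E}
read q: {B, C}
read q: {A, C}
read p: {A, C, D}
read q: {C, E}
read q: {B, C}
Final reachable set {B, C} has 2 states.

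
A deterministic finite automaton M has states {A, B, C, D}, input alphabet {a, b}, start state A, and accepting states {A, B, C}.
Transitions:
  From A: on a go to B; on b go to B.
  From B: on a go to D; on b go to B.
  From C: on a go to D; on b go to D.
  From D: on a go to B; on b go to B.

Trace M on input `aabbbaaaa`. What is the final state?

B

A --a--> B
B --a--> D
D --b--> B
B --b--> B
B --b--> B
B --a--> D
D --a--> B
B --a--> D
D --a--> B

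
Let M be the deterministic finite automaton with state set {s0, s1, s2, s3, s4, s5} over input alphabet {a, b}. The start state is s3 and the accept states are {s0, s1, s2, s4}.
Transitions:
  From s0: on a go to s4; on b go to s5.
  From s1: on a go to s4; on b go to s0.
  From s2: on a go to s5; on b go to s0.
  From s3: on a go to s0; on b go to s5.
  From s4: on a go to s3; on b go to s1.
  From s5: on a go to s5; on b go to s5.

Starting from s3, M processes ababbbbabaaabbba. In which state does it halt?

s3 --a--> s0
s0 --b--> s5
s5 --a--> s5
s5 --b--> s5
s5 --b--> s5
s5 --b--> s5
s5 --b--> s5
s5 --a--> s5
s5 --b--> s5
s5 --a--> s5
s5 --a--> s5
s5 --a--> s5
s5 --b--> s5
s5 --b--> s5
s5 --b--> s5
s5 --a--> s5

s5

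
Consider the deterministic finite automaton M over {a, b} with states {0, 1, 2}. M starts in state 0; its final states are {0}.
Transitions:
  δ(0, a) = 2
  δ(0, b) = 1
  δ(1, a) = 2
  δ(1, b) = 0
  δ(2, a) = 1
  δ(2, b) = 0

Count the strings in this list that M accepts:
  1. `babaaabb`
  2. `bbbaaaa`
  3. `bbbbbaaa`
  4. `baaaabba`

`babaaabb`: rejected
`bbbaaaa`: rejected
`bbbbbaaa`: rejected
`baaaabba`: rejected

0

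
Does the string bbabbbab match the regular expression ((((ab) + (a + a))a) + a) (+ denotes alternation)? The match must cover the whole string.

no

Neither (((ab)+(a+a))a) nor a matches bbabbbab.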